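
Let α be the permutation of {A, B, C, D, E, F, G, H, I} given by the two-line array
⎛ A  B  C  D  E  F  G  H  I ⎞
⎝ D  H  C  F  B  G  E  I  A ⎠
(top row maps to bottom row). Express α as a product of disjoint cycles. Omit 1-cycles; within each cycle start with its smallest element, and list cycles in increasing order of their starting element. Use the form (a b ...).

Iterating α from A gives A → D → F → G → E → B → H → I → A; that is the 8-cycle (A D F G E B H I).
Continuing from each remaining unvisited element yields (A D F G E B H I).

(A D F G E B H I)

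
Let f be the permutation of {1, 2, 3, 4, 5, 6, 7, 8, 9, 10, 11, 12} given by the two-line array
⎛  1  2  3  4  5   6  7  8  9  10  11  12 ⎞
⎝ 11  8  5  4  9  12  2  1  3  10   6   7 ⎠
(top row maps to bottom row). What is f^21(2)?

2

Tracing 2 → 8 → … returns to 2 after 7 steps, so 2 lies in a 7-cycle (1 11 6 12 7 2 8).
On a 7-cycle, f^7 is the identity, so f^21 = f^0 there (21 ≡ 0 mod 7).
So f^21(2) = 2.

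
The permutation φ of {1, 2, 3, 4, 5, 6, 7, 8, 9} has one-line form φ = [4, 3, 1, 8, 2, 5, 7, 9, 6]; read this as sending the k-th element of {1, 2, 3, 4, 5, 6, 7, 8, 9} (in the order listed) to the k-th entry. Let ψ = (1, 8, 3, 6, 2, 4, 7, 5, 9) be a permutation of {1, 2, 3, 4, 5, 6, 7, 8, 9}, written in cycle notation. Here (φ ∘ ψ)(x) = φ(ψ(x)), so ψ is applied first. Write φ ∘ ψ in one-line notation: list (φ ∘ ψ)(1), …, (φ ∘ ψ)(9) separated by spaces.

9 8 5 7 6 3 2 1 4

For each element, apply ψ then φ: 1 → 8 → 9; 2 → 4 → 8; 3 → 6 → 5; 4 → 7 → 7; 5 → 9 → 6; 6 → 2 → 3; 7 → 5 → 2; 8 → 3 → 1; 9 → 1 → 4.
So φ ∘ ψ in one-line form is 9 8 5 7 6 3 2 1 4.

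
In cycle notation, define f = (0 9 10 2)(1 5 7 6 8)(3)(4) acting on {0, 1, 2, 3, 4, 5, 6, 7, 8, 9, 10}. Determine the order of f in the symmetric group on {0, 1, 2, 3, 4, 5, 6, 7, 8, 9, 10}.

20

The disjoint cycles have lengths 5, 4, 1, 1.
The order is lcm(5, 4) = 20.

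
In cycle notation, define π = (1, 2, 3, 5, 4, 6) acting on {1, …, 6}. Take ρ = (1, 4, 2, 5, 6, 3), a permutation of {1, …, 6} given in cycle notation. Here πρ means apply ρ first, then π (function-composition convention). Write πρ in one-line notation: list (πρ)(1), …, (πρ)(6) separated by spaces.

Chase each element through ρ then π: 1 → 4 → 6; 2 → 5 → 4; 3 → 1 → 2; 4 → 2 → 3; 5 → 6 → 1; 6 → 3 → 5.
So πρ in one-line form is 6 4 2 3 1 5.

6 4 2 3 1 5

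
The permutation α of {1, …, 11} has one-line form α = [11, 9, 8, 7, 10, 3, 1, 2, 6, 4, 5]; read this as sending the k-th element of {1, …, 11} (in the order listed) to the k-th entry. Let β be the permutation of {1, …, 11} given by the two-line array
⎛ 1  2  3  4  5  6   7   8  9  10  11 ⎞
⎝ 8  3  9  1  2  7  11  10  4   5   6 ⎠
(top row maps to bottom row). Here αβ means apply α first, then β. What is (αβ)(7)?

8

(αβ)(7) = β(α(7)). α(7) = 1, then β(1) = 8. So (αβ)(7) = 8.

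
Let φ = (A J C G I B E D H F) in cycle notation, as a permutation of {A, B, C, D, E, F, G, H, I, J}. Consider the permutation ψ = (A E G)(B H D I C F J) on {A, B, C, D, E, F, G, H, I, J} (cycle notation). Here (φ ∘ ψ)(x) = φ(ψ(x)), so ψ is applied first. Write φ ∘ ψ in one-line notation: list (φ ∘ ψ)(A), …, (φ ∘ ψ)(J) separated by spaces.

(φ ∘ ψ)(x) = φ(ψ(x)). Computing each image: φ(ψ(A)) = φ(E) = D, φ(ψ(B)) = φ(H) = F, φ(ψ(C)) = φ(F) = A, φ(ψ(D)) = φ(I) = B, φ(ψ(E)) = φ(G) = I, φ(ψ(F)) = φ(J) = C, φ(ψ(G)) = φ(A) = J, φ(ψ(H)) = φ(D) = H, φ(ψ(I)) = φ(C) = G, φ(ψ(J)) = φ(B) = E.
Hence φ ∘ ψ = [D F A B I C J H G E].

D F A B I C J H G E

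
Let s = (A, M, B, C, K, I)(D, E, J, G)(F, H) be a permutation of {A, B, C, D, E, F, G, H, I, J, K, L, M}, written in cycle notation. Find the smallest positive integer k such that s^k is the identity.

12

The cycle type of s is (6, 4, 2, 1).
The order is lcm(6, 4, 2) = 12.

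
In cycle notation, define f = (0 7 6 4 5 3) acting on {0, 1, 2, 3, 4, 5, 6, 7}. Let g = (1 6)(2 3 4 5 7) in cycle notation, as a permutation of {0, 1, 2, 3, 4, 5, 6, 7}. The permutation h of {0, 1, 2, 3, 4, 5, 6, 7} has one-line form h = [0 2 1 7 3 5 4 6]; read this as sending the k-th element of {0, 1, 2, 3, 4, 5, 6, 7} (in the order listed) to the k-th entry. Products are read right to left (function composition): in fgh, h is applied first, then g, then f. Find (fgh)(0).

7

(fgh)(0) = f(g(h(0))). h(0) = 0, then g(0) = 0, then f(0) = 7, so the result is 7.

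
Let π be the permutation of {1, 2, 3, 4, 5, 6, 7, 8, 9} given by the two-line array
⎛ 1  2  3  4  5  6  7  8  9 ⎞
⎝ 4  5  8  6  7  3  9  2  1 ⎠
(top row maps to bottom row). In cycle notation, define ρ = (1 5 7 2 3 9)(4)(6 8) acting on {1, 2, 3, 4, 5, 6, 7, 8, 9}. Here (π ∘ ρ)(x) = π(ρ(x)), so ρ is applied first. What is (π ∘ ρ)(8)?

3

First apply ρ: ρ(8) = 6, then π(6) = 3. Thus (π ∘ ρ)(8) = 3.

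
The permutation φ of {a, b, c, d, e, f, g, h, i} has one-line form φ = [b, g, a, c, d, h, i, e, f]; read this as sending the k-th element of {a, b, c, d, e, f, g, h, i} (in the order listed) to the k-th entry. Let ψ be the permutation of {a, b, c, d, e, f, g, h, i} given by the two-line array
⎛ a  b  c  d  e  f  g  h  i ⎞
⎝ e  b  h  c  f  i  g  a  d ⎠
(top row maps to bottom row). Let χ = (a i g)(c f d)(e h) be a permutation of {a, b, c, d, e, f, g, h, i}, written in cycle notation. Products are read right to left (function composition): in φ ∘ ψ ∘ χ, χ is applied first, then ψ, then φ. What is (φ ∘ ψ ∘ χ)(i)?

i

Apply the permutations in order: χ(i) = g, then ψ(g) = g, then φ(g) = i. So (φ ∘ ψ ∘ χ)(i) = i.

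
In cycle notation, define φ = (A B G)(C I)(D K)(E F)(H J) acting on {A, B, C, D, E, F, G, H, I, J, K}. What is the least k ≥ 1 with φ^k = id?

6

The cycle type of φ is (3, 2, 2, 2, 2).
The order of φ is the least common multiple of its cycle lengths: lcm(3, 2, 2, 2, 2) = 6.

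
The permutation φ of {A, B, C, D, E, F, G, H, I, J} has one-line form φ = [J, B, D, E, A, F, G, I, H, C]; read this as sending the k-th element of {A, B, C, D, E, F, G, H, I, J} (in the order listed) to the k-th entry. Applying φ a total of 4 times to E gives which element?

D

Tracing E → A → … returns to E after 5 steps, so E lies in a 5-cycle (A, J, C, D, E).
Stepping 4 places around the cycle: E → A → J → C → D.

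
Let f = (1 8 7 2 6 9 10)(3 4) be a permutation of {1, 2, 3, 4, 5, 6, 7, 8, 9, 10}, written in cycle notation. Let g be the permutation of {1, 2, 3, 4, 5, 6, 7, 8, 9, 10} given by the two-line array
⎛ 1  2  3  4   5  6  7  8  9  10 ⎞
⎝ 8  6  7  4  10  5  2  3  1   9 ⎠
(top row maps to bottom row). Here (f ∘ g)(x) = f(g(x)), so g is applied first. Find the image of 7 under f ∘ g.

6

(f ∘ g)(7) = f(g(7)). g(7) = 2, then f(2) = 6. So (f ∘ g)(7) = 6.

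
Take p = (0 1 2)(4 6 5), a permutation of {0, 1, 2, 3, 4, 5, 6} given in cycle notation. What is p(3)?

3 does not appear in any cycle of p, so it is a fixed point: p(3) = 3.

3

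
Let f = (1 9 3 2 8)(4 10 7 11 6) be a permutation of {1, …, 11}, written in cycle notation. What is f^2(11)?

4

11 lies in the 5-cycle (4 10 7 11 6).
Stepping 2 places around the cycle: 11 → 6 → 4.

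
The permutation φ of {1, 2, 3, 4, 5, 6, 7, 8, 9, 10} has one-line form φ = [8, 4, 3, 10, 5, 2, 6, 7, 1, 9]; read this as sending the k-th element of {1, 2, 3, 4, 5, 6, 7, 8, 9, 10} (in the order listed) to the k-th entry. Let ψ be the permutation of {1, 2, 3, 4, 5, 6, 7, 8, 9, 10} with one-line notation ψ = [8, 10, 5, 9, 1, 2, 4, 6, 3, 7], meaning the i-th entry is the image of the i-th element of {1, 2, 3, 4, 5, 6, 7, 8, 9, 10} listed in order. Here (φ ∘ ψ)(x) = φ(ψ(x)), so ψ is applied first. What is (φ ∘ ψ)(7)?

(φ ∘ ψ)(7) = φ(ψ(7)). ψ(7) = 4, then φ(4) = 10. So (φ ∘ ψ)(7) = 10.

10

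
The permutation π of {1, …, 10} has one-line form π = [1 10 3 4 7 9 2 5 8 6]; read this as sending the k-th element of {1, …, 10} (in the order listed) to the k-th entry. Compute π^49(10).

Tracing 10 → 6 → … returns to 10 after 7 steps, so 10 lies in a 7-cycle (2 10 6 9 8 5 7).
On a 7-cycle, π^7 is the identity, so π^49 = π^0 there (49 ≡ 0 mod 7).
So π^49(10) = 10.

10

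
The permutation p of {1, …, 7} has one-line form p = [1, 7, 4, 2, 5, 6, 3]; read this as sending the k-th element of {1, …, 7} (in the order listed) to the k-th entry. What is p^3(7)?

2

Tracing 7 → 3 → … returns to 7 after 4 steps, so 7 lies in a 4-cycle (2 7 3 4).
Stepping 3 places around the cycle: 7 → 3 → 4 → 2.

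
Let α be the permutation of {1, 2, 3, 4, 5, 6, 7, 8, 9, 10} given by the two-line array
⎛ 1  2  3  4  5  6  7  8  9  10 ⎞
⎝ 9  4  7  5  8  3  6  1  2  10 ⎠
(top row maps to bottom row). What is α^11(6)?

7

Tracing 6 → 3 → … returns to 6 after 3 steps, so 6 lies in a 3-cycle (3, 7, 6).
Since the cycle has length 3, α^11 acts on it the same as α^2 (11 mod 3 = 2).
Stepping 2 places around the cycle: 6 → 3 → 7.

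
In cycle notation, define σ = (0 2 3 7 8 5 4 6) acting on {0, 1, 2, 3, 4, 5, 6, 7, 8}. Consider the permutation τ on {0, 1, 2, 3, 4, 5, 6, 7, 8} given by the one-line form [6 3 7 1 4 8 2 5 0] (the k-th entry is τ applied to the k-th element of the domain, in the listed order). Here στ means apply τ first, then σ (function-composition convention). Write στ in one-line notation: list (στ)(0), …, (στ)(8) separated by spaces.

0 7 8 1 6 5 3 4 2

(στ)(x) = σ(τ(x)). Computing each image: σ(τ(0)) = σ(6) = 0, σ(τ(1)) = σ(3) = 7, σ(τ(2)) = σ(7) = 8, σ(τ(3)) = σ(1) = 1, σ(τ(4)) = σ(4) = 6, σ(τ(5)) = σ(8) = 5, σ(τ(6)) = σ(2) = 3, σ(τ(7)) = σ(5) = 4, σ(τ(8)) = σ(0) = 2.
Hence στ = [0 7 8 1 6 5 3 4 2].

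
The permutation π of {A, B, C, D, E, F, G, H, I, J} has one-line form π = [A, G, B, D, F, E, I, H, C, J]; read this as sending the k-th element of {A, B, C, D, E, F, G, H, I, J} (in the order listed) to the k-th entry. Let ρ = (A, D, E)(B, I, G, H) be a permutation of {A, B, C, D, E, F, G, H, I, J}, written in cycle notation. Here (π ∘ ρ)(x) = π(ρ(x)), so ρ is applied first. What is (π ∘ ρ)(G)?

H

ρ(G) = H, then π(H) = H; composing gives (π ∘ ρ)(G) = H.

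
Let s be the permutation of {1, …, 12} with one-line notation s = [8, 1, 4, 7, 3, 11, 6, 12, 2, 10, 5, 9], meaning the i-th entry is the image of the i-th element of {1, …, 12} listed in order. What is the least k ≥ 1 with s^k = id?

The disjoint-cycle form of s has cycle lengths 6, 5, 1.
The order is lcm(6, 5) = 30.

30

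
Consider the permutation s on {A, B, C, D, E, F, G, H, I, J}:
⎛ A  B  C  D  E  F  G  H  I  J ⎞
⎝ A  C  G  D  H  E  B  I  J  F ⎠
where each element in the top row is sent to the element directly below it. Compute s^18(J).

Tracing J → F → … returns to J after 5 steps, so J lies in a 5-cycle (E, H, I, J, F).
On a 5-cycle, s^5 is the identity, so s^18 = s^3 there (18 ≡ 3 mod 5).
Stepping 3 places around the cycle: J → F → E → H.

H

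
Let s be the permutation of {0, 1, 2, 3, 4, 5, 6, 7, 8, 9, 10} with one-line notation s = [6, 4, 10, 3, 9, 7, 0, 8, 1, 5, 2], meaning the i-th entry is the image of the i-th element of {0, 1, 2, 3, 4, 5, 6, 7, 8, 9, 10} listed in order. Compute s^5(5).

Tracing 5 → 7 → … returns to 5 after 6 steps, so 5 lies in a 6-cycle (1 4 9 5 7 8).
Advancing 5 steps from 5: 5 → 7 → 8 → 1 → 4 → 9.

9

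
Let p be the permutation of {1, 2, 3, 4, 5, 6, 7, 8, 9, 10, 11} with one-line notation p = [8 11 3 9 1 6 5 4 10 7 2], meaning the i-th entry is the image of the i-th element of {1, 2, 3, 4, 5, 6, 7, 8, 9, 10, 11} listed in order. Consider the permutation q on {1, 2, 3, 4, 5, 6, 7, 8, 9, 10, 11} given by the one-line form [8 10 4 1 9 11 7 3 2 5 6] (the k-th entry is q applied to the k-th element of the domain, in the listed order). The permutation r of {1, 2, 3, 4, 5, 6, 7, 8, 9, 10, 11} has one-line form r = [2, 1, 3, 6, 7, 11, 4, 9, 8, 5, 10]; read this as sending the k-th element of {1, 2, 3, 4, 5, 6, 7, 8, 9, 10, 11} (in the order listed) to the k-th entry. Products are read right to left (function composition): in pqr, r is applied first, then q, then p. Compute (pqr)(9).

3

(pqr)(9) = p(q(r(9))). r(9) = 8, then q(8) = 3, then p(3) = 3, so the result is 3.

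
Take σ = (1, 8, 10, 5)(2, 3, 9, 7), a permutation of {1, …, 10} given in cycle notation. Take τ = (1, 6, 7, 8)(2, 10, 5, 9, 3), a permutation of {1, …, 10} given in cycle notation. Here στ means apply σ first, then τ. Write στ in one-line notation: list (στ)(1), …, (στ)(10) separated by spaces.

(στ)(x) = τ(σ(x)). Computing each image: τ(σ(1)) = τ(8) = 1, τ(σ(2)) = τ(3) = 2, τ(σ(3)) = τ(9) = 3, τ(σ(4)) = τ(4) = 4, τ(σ(5)) = τ(1) = 6, τ(σ(6)) = τ(6) = 7, τ(σ(7)) = τ(2) = 10, τ(σ(8)) = τ(10) = 5, τ(σ(9)) = τ(7) = 8, τ(σ(10)) = τ(5) = 9.
Hence στ = [1 2 3 4 6 7 10 5 8 9].

1 2 3 4 6 7 10 5 8 9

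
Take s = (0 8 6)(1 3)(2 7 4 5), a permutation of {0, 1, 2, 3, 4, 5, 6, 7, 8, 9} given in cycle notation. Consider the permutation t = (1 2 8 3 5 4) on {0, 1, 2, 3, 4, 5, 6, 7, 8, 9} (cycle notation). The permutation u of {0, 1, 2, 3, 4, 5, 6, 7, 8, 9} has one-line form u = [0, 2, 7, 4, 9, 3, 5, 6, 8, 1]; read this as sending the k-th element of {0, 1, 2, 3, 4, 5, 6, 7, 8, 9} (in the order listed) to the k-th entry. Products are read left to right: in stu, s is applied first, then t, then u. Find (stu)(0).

4

Chase 0: s(0) = 8; t(8) = 3; u(3) = 4. Hence (stu)(0) = 4.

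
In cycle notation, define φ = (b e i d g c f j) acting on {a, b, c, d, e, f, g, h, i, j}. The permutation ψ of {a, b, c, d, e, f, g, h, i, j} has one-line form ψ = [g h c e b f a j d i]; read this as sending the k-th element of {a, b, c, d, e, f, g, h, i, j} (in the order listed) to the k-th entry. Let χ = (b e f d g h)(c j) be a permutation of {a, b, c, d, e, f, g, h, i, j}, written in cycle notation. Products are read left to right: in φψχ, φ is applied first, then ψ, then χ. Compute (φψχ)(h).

(φψχ)(h) = χ(ψ(φ(h))). φ(h) = h, then ψ(h) = j, then χ(j) = c, so the result is c.

c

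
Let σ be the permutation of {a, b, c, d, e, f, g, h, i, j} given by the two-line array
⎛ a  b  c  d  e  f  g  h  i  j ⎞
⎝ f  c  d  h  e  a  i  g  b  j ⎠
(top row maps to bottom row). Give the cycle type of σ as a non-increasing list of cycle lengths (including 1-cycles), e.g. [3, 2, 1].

[6, 2, 1, 1]

The disjoint cycles are (a f)(b c d h g i)(e)(j), with lengths 6, 2, 1, 1 in non-increasing order.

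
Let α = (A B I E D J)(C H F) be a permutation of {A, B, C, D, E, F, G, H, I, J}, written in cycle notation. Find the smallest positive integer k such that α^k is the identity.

The cycle type of α is (6, 3, 1).
The order of α is the least common multiple of its cycle lengths: lcm(6, 3) = 6.

6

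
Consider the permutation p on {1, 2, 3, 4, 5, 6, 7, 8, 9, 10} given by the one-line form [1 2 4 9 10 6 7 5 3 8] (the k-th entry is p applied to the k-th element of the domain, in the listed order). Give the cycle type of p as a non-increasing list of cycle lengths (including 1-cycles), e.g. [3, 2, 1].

[3, 3, 1, 1, 1, 1]

The disjoint cycles are (1)(2)(3 4 9)(5 10 8)(6)(7), with lengths 3, 3, 1, 1, 1, 1 in non-increasing order.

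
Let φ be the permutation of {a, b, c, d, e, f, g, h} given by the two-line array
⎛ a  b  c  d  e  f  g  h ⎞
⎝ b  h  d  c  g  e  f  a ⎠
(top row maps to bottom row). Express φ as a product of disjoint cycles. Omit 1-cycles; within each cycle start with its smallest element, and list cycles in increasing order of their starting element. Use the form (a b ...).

(a b h)(c d)(e g f)

From a: a → b → h → a, closing the cycle (a b h).
Continuing from each remaining unvisited element yields (a b h)(c d)(e g f).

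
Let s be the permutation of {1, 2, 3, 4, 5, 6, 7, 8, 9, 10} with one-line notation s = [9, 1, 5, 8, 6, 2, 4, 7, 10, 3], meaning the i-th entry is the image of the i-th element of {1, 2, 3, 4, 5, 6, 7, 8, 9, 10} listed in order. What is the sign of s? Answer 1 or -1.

1

In disjoint-cycle form the cycle lengths are 7, 3.
A cycle of length ℓ contributes ℓ−1 transpositions, so s is a product of 6 + 2 = 8 transpositions — even.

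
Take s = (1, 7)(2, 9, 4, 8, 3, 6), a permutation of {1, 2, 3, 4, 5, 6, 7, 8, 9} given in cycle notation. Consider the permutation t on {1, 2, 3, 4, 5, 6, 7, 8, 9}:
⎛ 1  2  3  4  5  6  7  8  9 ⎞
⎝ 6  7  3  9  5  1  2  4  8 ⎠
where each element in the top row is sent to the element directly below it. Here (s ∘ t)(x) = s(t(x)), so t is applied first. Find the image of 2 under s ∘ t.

(s ∘ t)(2) = s(t(2)). t(2) = 7, then s(7) = 1. So (s ∘ t)(2) = 1.

1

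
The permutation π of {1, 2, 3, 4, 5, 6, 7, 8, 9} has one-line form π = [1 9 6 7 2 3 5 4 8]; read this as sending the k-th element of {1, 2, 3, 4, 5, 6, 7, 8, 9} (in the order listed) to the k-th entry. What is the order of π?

6

Decomposing into disjoint cycles gives cycle lengths 6, 2, 1.
Since disjoint cycles commute, ord(π) = lcm(6, 2) = 6.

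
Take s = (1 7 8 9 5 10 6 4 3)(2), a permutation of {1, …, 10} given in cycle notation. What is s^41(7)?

7 lies in the 9-cycle (1 7 8 9 5 10 6 4 3).
Since the cycle has length 9, s^41 acts on it the same as s^5 (41 mod 9 = 5).
Advancing 5 steps from 7: 7 → 8 → 9 → 5 → 10 → 6.

6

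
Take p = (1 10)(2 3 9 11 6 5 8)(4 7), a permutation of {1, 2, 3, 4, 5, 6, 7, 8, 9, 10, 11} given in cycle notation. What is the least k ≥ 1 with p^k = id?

The disjoint cycles have lengths 7, 2, 2.
The order of p is the least common multiple of its cycle lengths: lcm(7, 2, 2) = 14.

14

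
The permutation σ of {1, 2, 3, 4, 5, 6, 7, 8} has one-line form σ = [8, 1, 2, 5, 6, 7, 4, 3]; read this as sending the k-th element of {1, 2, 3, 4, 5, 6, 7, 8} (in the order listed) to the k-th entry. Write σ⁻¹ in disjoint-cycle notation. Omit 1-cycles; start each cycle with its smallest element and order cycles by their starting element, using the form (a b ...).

(1 2 3 8)(4 7 6 5)

The cycle decomposition of σ is (1 8 3 2)(4 5 6 7).
Reversing each cycle (and rotating so the smallest element leads) gives σ⁻¹ = (1 2 3 8)(4 7 6 5).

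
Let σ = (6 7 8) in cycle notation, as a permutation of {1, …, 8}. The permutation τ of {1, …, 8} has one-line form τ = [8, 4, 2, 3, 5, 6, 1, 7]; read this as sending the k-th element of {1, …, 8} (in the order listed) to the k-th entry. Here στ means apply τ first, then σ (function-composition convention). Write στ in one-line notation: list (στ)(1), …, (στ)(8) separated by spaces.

6 4 2 3 5 7 1 8

Chase each element through τ then σ: 1 → 8 → 6; 2 → 4 → 4; 3 → 2 → 2; 4 → 3 → 3; 5 → 5 → 5; 6 → 6 → 7; 7 → 1 → 1; 8 → 7 → 8.
Collecting the images, στ = [6 4 2 3 5 7 1 8].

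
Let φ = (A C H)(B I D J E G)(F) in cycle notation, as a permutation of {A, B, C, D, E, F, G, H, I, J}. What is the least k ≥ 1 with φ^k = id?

The disjoint cycles have lengths 6, 3, 1.
Since disjoint cycles commute, ord(φ) = lcm(6, 3) = 6.

6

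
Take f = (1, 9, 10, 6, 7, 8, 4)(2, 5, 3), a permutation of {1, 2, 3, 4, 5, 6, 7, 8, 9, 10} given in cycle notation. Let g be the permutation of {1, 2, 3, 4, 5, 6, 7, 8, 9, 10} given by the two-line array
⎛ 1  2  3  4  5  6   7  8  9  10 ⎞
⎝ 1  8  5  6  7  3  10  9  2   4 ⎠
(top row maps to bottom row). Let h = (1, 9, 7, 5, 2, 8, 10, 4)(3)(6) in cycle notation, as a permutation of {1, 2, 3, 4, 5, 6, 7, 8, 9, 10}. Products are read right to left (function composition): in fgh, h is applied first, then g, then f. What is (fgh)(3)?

(fgh)(3) = f(g(h(3))). h(3) = 3, then g(3) = 5, then f(5) = 3, so the result is 3.

3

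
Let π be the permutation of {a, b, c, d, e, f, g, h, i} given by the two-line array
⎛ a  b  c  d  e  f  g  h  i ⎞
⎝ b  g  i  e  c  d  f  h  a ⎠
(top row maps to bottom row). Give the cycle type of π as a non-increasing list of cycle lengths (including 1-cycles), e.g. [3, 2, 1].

[8, 1]

The disjoint cycles are (a b g f d e c i)(h), with lengths 8, 1 in non-increasing order.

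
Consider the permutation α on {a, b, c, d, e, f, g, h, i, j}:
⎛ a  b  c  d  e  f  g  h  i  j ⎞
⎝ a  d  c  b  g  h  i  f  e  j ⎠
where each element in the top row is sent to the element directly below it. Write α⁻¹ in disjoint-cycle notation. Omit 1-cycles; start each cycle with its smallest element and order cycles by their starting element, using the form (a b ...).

First write α in disjoint cycles: (b d)(e g i)(f h).
The inverse reverses every cycle; in canonical form, α⁻¹ = (b d)(e i g)(f h).

(b d)(e i g)(f h)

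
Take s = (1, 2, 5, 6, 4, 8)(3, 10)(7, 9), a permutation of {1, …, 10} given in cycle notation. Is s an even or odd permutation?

odd

The cycle lengths are 6, 2, 2.
A cycle of length ℓ contributes ℓ−1 transpositions, so s is a product of 5 + 1 + 1 = 7 transpositions — odd.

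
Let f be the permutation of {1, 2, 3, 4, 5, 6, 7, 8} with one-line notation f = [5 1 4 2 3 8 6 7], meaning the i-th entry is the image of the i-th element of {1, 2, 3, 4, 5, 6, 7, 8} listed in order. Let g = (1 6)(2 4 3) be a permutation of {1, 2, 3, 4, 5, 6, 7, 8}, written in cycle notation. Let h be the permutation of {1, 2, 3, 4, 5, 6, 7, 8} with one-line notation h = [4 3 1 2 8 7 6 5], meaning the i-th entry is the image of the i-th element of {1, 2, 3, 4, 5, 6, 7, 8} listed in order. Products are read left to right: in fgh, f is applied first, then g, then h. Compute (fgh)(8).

(fgh)(8) = h(g(f(8))). f(8) = 7, then g(7) = 7, then h(7) = 6, so the result is 6.

6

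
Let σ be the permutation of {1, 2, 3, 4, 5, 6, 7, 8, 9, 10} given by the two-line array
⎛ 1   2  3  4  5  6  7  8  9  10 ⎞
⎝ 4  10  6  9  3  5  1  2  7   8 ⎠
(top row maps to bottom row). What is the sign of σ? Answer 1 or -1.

-1

In disjoint-cycle form the cycle lengths are 4, 3, 3.
A cycle of length ℓ contributes ℓ−1 transpositions, so σ is a product of 3 + 2 + 2 = 7 transpositions — odd.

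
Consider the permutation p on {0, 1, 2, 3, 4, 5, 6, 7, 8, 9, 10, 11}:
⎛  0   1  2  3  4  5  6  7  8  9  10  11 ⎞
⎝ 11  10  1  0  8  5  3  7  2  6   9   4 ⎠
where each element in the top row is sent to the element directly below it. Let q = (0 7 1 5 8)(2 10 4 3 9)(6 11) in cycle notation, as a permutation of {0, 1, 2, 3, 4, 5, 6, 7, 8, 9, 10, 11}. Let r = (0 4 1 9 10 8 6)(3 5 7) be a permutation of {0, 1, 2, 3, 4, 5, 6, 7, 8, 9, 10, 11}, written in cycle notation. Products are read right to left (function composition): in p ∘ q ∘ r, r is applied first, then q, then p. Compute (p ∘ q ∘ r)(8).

4

(p ∘ q ∘ r)(8) = p(q(r(8))). r(8) = 6, then q(6) = 11, then p(11) = 4, so the result is 4.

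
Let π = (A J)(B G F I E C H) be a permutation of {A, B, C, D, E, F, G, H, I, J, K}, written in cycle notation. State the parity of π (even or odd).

odd

The cycle lengths are 7, 2, 1, 1.
A cycle is odd iff its length is even; π has 1 even-length cycle, so sgn(π) = (−1)^1 and π is odd.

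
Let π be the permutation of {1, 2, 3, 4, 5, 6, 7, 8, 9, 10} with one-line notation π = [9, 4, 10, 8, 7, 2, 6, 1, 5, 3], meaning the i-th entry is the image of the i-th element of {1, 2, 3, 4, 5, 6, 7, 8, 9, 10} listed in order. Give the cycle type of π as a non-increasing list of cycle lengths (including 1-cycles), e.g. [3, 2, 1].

The disjoint cycles are (1 9 5 7 6 2 4 8)(3 10), with lengths 8, 2 in non-increasing order.

[8, 2]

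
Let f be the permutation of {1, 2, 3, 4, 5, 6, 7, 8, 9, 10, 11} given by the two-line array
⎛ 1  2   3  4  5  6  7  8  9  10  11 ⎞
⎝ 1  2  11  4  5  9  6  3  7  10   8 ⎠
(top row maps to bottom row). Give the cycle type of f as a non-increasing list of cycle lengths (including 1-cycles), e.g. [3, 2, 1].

The disjoint cycles are (1)(2)(3 11 8)(4)(5)(6 9 7)(10), with lengths 3, 3, 1, 1, 1, 1, 1 in non-increasing order.

[3, 3, 1, 1, 1, 1, 1]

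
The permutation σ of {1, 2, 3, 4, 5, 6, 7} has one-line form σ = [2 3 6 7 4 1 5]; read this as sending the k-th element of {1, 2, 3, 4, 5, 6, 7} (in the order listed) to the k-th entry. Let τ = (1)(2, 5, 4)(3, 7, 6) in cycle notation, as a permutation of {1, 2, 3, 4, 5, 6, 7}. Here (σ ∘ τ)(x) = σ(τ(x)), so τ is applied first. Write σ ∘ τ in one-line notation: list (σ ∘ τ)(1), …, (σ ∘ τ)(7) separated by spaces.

2 4 5 3 7 6 1

(σ ∘ τ)(x) = σ(τ(x)). Computing each image: σ(τ(1)) = σ(1) = 2, σ(τ(2)) = σ(5) = 4, σ(τ(3)) = σ(7) = 5, σ(τ(4)) = σ(2) = 3, σ(τ(5)) = σ(4) = 7, σ(τ(6)) = σ(3) = 6, σ(τ(7)) = σ(6) = 1.
Hence σ ∘ τ = [2 4 5 3 7 6 1].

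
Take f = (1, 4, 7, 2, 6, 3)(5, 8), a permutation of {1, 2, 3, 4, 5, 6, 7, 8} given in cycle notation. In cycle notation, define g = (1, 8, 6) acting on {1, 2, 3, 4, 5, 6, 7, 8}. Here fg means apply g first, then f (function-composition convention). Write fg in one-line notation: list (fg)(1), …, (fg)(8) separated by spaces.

5 6 1 7 8 4 2 3

(fg)(x) = f(g(x)). Computing each image: f(g(1)) = f(8) = 5, f(g(2)) = f(2) = 6, f(g(3)) = f(3) = 1, f(g(4)) = f(4) = 7, f(g(5)) = f(5) = 8, f(g(6)) = f(1) = 4, f(g(7)) = f(7) = 2, f(g(8)) = f(6) = 3.
Hence fg = [5 6 1 7 8 4 2 3].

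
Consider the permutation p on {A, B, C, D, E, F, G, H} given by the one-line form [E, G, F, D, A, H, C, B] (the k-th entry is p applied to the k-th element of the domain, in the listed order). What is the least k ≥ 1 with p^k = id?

10

Writing p as disjoint cycles, the cycle lengths are 5, 2, 1.
The order of p is the least common multiple of its cycle lengths: lcm(5, 2) = 10.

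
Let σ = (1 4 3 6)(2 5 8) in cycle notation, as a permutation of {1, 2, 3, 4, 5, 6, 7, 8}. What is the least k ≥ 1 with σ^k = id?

12

The disjoint cycles have lengths 4, 3, 1.
The order is lcm(4, 3) = 12.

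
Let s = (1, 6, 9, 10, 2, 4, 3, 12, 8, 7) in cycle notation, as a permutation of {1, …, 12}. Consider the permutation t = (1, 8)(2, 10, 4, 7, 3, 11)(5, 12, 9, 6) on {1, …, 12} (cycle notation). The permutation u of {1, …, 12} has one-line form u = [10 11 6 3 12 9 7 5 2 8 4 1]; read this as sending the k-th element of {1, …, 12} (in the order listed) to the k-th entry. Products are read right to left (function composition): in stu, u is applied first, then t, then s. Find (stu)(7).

12

Apply the permutations in order: u(7) = 7, then t(7) = 3, then s(3) = 12. So (stu)(7) = 12.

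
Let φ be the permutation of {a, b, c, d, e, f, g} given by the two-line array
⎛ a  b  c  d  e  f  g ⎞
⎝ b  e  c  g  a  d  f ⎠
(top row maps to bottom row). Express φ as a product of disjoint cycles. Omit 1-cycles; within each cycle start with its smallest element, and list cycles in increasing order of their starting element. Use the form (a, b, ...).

(a, b, e)(d, g, f)

Iterating φ from a gives a → b → e → a; that is the 3-cycle (a, b, e).
Continuing from each remaining unvisited element yields (a, b, e)(d, g, f).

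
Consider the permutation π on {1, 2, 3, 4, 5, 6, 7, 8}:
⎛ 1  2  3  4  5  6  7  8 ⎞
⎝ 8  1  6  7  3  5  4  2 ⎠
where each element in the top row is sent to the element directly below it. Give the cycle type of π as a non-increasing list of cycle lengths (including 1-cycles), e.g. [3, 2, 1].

[3, 3, 2]

The disjoint cycles are (1 8 2)(3 6 5)(4 7), with lengths 3, 3, 2 in non-increasing order.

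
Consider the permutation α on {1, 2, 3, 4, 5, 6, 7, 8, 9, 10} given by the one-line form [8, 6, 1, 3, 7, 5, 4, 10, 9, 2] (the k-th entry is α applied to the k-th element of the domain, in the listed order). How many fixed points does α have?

The fixed points (elements with α(x) = x) are {9}, so there is 1.

1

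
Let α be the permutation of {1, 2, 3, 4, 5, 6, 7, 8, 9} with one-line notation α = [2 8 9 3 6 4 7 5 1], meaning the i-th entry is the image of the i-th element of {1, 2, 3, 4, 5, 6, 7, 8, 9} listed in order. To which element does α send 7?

7

7 is element number 7 of the domain, and entry number 7 of the one-line form is 7, so α(7) = 7.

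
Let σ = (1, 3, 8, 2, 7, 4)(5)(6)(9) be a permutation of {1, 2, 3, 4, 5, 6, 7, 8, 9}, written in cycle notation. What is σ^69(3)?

7

3 lies in the 6-cycle (1, 3, 8, 2, 7, 4).
Since the cycle has length 6, σ^69 acts on it the same as σ^3 (69 mod 6 = 3).
Advancing 3 steps from 3: 3 → 8 → 2 → 7.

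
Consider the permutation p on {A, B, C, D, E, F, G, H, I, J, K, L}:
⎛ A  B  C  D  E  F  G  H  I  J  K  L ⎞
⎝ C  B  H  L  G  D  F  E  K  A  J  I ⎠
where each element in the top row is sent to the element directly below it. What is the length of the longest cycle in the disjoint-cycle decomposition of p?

Decomposing into disjoint cycles gives (A, C, H, E, G, F, D, L, I, K, J); the longest has length 11.

11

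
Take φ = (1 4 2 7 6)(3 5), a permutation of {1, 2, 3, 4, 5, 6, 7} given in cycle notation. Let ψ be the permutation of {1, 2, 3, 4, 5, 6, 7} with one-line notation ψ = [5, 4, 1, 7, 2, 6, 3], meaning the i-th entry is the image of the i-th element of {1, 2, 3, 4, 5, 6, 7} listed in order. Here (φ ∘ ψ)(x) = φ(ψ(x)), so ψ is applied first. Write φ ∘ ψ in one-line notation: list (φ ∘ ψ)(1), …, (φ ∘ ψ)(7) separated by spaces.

3 2 4 6 7 1 5

Chase each element through ψ then φ: 1 → 5 → 3; 2 → 4 → 2; 3 → 1 → 4; 4 → 7 → 6; 5 → 2 → 7; 6 → 6 → 1; 7 → 3 → 5.
So φ ∘ ψ in one-line form is 3 2 4 6 7 1 5.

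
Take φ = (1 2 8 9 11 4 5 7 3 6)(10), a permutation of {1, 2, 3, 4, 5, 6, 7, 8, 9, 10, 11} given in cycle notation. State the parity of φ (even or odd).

The cycle lengths are 10, 1.
A cycle is odd iff its length is even; φ has 1 even-length cycle, so sgn(φ) = (−1)^1 and φ is odd.

odd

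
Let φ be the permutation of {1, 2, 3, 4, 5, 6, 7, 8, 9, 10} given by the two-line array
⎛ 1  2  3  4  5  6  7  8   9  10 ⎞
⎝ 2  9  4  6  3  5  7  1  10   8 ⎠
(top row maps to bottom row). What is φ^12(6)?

Tracing 6 → 5 → … returns to 6 after 4 steps, so 6 lies in a 4-cycle (3 4 6 5).
Powers repeat with period 4 on this cycle, and 12 mod 4 = 0, so φ^12(6) = φ^0(6).
So φ^12(6) = 6.

6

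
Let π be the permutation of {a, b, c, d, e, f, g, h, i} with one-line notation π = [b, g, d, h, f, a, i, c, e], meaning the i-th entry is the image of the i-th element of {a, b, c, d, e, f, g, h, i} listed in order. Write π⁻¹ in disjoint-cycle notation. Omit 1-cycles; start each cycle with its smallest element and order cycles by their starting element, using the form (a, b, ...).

(a, f, e, i, g, b)(c, h, d)

First write π in disjoint cycles: (a, b, g, i, e, f)(c, d, h).
The inverse reverses every cycle; in canonical form, π⁻¹ = (a, f, e, i, g, b)(c, h, d).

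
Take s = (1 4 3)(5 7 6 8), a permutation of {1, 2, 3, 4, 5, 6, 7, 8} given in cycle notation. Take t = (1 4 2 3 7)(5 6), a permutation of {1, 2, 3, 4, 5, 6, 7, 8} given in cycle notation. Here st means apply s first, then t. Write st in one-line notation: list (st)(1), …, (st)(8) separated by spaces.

2 3 4 7 1 8 5 6

(st)(x) = t(s(x)). Computing each image: t(s(1)) = t(4) = 2, t(s(2)) = t(2) = 3, t(s(3)) = t(1) = 4, t(s(4)) = t(3) = 7, t(s(5)) = t(7) = 1, t(s(6)) = t(8) = 8, t(s(7)) = t(6) = 5, t(s(8)) = t(5) = 6.
Hence st = [2 3 4 7 1 8 5 6].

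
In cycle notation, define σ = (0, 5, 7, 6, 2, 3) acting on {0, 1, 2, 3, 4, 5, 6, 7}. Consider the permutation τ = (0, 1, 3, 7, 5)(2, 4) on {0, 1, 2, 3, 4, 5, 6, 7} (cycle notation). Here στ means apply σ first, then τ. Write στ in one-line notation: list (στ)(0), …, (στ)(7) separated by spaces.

For each element, apply σ then τ: 0 → 5 → 0; 1 → 1 → 3; 2 → 3 → 7; 3 → 0 → 1; 4 → 4 → 2; 5 → 7 → 5; 6 → 2 → 4; 7 → 6 → 6.
Collecting the images, στ = [0 3 7 1 2 5 4 6].

0 3 7 1 2 5 4 6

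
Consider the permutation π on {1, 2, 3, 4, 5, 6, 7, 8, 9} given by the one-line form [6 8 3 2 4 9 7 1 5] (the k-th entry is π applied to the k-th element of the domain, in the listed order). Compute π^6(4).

5

Tracing 4 → 2 → … returns to 4 after 7 steps, so 4 lies in a 7-cycle (1, 6, 9, 5, 4, 2, 8).
Advancing 6 steps from 4: 4 → 2 → 8 → 1 → 6 → 9 → 5.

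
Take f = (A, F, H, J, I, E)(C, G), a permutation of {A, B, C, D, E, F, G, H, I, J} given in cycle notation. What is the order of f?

The cycle type of f is (6, 2, 1, 1).
The order of f is the least common multiple of its cycle lengths: lcm(6, 2) = 6.

6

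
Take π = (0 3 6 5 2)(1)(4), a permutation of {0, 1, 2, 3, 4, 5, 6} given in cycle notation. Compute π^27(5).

5 lies in the 5-cycle (0 3 6 5 2).
On a 5-cycle, π^5 is the identity, so π^27 = π^2 there (27 ≡ 2 mod 5).
Stepping 2 places around the cycle: 5 → 2 → 0.

0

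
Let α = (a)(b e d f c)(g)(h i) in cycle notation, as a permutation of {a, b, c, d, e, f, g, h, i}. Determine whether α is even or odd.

The cycle lengths are 5, 2, 1, 1.
A cycle is odd iff its length is even; α has 1 even-length cycle, so sgn(α) = (−1)^1 and α is odd.

odd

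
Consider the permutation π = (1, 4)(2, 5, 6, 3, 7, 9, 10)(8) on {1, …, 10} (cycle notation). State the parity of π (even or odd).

The cycle lengths are 7, 2, 1.
A cycle is odd iff its length is even; π has 1 even-length cycle, so sgn(π) = (−1)^1 and π is odd.

odd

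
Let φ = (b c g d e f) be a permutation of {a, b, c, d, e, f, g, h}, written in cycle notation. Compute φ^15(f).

g

f lies in the 6-cycle (b c g d e f).
On a 6-cycle, φ^6 is the identity, so φ^15 = φ^3 there (15 ≡ 3 mod 6).
Stepping 3 places around the cycle: f → b → c → g.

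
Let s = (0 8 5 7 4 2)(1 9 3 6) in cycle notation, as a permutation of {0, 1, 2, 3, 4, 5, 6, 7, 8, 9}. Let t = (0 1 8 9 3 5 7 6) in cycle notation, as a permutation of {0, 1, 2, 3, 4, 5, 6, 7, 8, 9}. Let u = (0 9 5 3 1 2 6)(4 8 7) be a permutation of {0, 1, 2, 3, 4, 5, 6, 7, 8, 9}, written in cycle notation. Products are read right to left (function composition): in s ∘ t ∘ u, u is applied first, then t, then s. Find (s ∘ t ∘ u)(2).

8

Chase 2: u(2) = 6; t(6) = 0; s(0) = 8. Hence (s ∘ t ∘ u)(2) = 8.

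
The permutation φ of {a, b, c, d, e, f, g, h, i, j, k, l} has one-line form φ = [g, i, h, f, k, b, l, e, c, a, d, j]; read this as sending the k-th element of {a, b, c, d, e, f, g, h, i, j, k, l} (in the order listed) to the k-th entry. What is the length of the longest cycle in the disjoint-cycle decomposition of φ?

8

Decomposing into disjoint cycles gives (a g l j)(b i c h e k d f); the longest has length 8.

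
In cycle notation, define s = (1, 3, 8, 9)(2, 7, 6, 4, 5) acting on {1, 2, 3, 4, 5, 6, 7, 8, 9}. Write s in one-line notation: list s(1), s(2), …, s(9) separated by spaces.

3 7 8 5 2 4 6 9 1

Reading each image from the cycles: 1↦3, 2↦7, 3↦8, 4↦5, 5↦2, 6↦4, 7↦6, 8↦9, 9↦1.
Listing these in domain order gives 3 7 8 5 2 4 6 9 1.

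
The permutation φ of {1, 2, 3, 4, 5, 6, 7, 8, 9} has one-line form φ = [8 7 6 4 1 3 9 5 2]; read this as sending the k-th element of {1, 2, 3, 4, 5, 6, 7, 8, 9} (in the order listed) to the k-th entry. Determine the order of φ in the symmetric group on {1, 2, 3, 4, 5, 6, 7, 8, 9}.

Decomposing into disjoint cycles gives cycle lengths 3, 3, 2, 1.
Since disjoint cycles commute, ord(φ) = lcm(3, 3, 2) = 6.

6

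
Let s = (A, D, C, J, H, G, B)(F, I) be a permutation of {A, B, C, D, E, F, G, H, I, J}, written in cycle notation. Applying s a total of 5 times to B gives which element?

B lies in the 7-cycle (A, D, C, J, H, G, B).
Stepping 5 places around the cycle: B → A → D → C → J → H.

H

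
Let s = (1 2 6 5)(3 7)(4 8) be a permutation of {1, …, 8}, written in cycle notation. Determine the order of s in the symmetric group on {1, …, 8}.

4

The disjoint cycles have lengths 4, 2, 2.
The order is lcm(4, 2, 2) = 4.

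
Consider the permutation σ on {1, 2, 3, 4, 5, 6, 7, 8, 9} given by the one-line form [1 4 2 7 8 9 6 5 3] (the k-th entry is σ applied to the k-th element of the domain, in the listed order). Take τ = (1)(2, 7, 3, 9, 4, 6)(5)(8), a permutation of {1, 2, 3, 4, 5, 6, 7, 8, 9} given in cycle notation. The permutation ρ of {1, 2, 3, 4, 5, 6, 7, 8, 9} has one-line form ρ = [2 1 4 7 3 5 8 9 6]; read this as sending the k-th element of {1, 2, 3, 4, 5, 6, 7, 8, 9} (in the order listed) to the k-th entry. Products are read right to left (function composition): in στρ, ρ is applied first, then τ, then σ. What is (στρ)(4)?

2

Apply the permutations in order: ρ(4) = 7, then τ(7) = 3, then σ(3) = 2. So (στρ)(4) = 2.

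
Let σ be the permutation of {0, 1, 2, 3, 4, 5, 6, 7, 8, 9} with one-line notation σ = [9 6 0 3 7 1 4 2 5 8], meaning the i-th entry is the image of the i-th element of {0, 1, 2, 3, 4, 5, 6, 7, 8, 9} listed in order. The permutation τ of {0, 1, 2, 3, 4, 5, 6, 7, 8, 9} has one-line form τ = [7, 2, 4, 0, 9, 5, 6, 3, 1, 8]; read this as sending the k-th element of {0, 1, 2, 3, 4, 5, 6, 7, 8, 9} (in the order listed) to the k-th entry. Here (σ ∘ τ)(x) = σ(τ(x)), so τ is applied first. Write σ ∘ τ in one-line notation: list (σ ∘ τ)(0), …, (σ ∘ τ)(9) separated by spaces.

2 0 7 9 8 1 4 3 6 5

For each element, apply τ then σ: 0 → 7 → 2; 1 → 2 → 0; 2 → 4 → 7; 3 → 0 → 9; 4 → 9 → 8; 5 → 5 → 1; 6 → 6 → 4; 7 → 3 → 3; 8 → 1 → 6; 9 → 8 → 5.
So σ ∘ τ in one-line form is 2 0 7 9 8 1 4 3 6 5.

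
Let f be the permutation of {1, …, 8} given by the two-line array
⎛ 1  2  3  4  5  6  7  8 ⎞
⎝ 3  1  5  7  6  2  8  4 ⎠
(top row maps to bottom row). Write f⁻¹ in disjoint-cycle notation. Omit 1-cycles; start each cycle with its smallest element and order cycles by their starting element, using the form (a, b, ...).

(1, 2, 6, 5, 3)(4, 8, 7)

First write f in disjoint cycles: (1, 3, 5, 6, 2)(4, 7, 8).
Reversing each cycle (and rotating so the smallest element leads) gives f⁻¹ = (1, 2, 6, 5, 3)(4, 8, 7).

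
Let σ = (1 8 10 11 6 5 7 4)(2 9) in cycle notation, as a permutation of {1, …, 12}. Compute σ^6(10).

10 lies in the 8-cycle (1 8 10 11 6 5 7 4).
Stepping 6 places around the cycle: 10 → 11 → 6 → 5 → 7 → 4 → 1.

1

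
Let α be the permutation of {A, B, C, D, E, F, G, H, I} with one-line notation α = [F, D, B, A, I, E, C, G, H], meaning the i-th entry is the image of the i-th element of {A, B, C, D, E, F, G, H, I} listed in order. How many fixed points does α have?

0

No element satisfies α(x) = x, so there are 0 fixed points.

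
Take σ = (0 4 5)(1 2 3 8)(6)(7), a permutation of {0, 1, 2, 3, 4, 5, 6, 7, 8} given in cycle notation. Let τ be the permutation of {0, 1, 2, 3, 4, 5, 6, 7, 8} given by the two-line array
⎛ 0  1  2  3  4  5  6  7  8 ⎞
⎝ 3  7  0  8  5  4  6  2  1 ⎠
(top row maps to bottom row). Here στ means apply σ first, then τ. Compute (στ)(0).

First apply σ: σ(0) = 4, then τ(4) = 5. Thus (στ)(0) = 5.

5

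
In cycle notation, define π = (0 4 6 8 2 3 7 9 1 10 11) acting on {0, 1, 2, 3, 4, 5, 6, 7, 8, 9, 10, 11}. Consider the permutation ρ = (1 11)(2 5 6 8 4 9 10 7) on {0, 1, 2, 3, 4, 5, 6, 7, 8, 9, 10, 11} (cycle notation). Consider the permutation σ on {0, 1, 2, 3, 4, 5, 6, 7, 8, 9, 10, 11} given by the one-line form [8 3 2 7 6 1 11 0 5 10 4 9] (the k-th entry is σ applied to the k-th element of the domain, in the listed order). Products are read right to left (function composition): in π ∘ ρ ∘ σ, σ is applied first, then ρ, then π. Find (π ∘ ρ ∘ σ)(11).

11

(π ∘ ρ ∘ σ)(11) = π(ρ(σ(11))). σ(11) = 9, then ρ(9) = 10, then π(10) = 11, so the result is 11.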